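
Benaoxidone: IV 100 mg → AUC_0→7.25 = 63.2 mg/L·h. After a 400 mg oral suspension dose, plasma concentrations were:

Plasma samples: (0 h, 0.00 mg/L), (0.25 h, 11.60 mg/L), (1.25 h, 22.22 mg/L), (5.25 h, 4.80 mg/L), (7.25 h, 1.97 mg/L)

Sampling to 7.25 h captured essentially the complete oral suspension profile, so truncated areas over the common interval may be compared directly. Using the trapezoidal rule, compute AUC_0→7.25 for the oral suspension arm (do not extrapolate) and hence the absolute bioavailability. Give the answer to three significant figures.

Trapezoidal AUC_0→7.25 (oral suspension):
  [0→0.25]: (0.00+11.60)/2 × 0.25 = 1.45
  [0.25→1.25]: (11.60+22.22)/2 × 1 = 16.91
  [1.25→5.25]: (22.22+4.80)/2 × 4 = 54.04
  [5.25→7.25]: (4.80+1.97)/2 × 2 = 6.77
  Sum = 79.17 mg/L·h
F = (AUC_ev/D_ev)/(AUC_iv/D_iv) = (79.17/400)/(63.2/100) = 0.197925/0.632 = 0.3132

F = 0.313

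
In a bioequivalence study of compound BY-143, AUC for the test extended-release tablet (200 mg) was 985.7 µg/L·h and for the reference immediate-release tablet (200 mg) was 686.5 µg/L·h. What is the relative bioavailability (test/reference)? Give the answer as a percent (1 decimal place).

F_rel = (AUC_test/D_test) / (AUC_ref/D_ref)
      = (985.7/200) / (686.5/200)
      = 4.9285 / 3.4325 = 1.4358 = 143.58%

F_rel = 143.6%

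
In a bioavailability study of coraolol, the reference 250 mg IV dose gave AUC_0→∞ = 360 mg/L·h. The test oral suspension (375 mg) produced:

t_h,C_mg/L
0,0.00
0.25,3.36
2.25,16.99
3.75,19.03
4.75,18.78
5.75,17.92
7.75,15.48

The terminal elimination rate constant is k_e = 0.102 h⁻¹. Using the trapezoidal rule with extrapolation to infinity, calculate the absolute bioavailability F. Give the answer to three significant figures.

Trapezoidal AUC_0→7.75 (oral suspension):
  [0→0.25]: (0.00+3.36)/2 × 0.25 = 0.42
  [0.25→2.25]: (3.36+16.99)/2 × 2 = 20.35
  [2.25→3.75]: (16.99+19.03)/2 × 1.5 = 27.015
  [3.75→4.75]: (19.03+18.78)/2 × 1 = 18.905
  [4.75→5.75]: (18.78+17.92)/2 × 1 = 18.35
  [5.75→7.75]: (17.92+15.48)/2 × 2 = 33.4
  Sum = 118.44 mg/L·h
Tail: C_last/k_e = 15.48/0.102 = 151.765
AUC_0→∞ (oral suspension) = 118.44 + 151.765 = 270.205 mg/L·h
F = (AUC_ev/D_ev)/(AUC_iv/D_iv) = (270.205/375)/(360/250) = 0.720547/1.44 = 0.5004

F = 0.500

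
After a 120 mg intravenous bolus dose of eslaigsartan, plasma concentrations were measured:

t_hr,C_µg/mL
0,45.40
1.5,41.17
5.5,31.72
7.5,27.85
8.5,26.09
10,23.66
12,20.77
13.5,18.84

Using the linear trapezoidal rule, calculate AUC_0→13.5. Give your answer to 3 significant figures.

AUC = 409 µg/mL·hr

Trapezoidal AUC_0→13.5:
  [0→1.5]: (45.40+41.17)/2 × 1.5 = 64.9275
  [1.5→5.5]: (41.17+31.72)/2 × 4 = 145.78
  [5.5→7.5]: (31.72+27.85)/2 × 2 = 59.57
  [7.5→8.5]: (27.85+26.09)/2 × 1 = 26.97
  [8.5→10]: (26.09+23.66)/2 × 1.5 = 37.3125
  [10→12]: (23.66+20.77)/2 × 2 = 44.43
  [12→13.5]: (20.77+18.84)/2 × 1.5 = 29.7075
  Sum = 408.6975 µg/mL·hr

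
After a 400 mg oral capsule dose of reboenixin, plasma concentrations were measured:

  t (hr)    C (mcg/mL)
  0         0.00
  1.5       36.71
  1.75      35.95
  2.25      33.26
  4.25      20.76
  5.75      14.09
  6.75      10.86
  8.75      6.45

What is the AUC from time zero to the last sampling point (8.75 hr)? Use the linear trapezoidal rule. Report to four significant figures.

AUC = 163.9 mcg/mL·hr

Trapezoidal AUC_0→8.75:
  [0→1.5]: (0.00+36.71)/2 × 1.5 = 27.5325
  [1.5→1.75]: (36.71+35.95)/2 × 0.25 = 9.0825
  [1.75→2.25]: (35.95+33.26)/2 × 0.5 = 17.3025
  [2.25→4.25]: (33.26+20.76)/2 × 2 = 54.02
  [4.25→5.75]: (20.76+14.09)/2 × 1.5 = 26.1375
  [5.75→6.75]: (14.09+10.86)/2 × 1 = 12.475
  [6.75→8.75]: (10.86+6.45)/2 × 2 = 17.31
  Sum = 163.86 mcg/mL·hr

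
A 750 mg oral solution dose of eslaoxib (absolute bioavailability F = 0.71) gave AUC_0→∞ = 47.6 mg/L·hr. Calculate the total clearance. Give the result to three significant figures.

CL = F × Dose / AUC_0→∞
   = 0.71 × 750 / 47.6 = 11.187 L/hr

CL = 11.2 L/hr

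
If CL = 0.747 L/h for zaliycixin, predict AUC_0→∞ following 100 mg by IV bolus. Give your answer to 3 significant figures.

AUC = 134 mg/L·h

AUC_0→∞ = Dose_iv / CL
        = 100 / 0.747 = 133.869 mg/L·h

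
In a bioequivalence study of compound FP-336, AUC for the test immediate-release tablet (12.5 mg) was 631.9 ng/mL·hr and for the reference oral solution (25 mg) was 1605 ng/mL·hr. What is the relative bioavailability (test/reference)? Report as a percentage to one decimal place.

F_rel = 78.7%

F_rel = (AUC_test/D_test) / (AUC_ref/D_ref)
      = (631.9/12.5) / (1605/25)
      = 50.552 / 64.2 = 0.7874 = 78.74%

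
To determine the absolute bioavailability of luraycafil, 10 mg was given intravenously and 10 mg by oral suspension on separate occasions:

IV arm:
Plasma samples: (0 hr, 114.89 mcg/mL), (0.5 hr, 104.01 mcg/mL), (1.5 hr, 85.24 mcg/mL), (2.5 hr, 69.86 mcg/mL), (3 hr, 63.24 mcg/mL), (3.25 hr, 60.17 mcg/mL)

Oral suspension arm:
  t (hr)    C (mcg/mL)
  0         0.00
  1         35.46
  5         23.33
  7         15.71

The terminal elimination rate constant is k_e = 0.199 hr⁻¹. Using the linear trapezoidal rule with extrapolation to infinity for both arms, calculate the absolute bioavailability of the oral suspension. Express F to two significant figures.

Trapezoidal AUC_0→3.25 (IV):
  [0→0.5]: (114.89+104.01)/2 × 0.5 = 54.725
  [0.5→1.5]: (104.01+85.24)/2 × 1 = 94.625
  [1.5→2.5]: (85.24+69.86)/2 × 1 = 77.55
  [2.5→3]: (69.86+63.24)/2 × 0.5 = 33.275
  [3→3.25]: (63.24+60.17)/2 × 0.25 = 15.42625
  Sum = 275.60125 mcg/mL·hr
IV tail: 60.17/0.199 = 302.362; AUC_iv,0→∞ = 275.60125 + 302.362 = 577.96325 mcg/mL·hr
Trapezoidal AUC_0→7 (oral suspension):
  [0→1]: (0.00+35.46)/2 × 1 = 17.73
  [1→5]: (35.46+23.33)/2 × 4 = 117.58
  [5→7]: (23.33+15.71)/2 × 2 = 39.04
  Sum = 174.35 mcg/mL·hr
oral suspension tail: 15.71/0.199 = 78.945; AUC_ev,0→∞ = 174.35 + 78.945 = 253.295 mcg/mL·hr
F = (AUC_ev/D_ev)/(AUC_iv/D_iv) = (253.295/10)/(577.96325/10) = 25.3295/57.796325 = 0.4383

F = 0.44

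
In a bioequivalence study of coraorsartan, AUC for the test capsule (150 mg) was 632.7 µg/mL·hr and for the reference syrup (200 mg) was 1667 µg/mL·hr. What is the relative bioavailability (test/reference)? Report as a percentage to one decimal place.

F_rel = (AUC_test/D_test) / (AUC_ref/D_ref)
      = (632.7/150) / (1667/200)
      = 4.218 / 8.335 = 0.5061 = 50.61%

F_rel = 50.6%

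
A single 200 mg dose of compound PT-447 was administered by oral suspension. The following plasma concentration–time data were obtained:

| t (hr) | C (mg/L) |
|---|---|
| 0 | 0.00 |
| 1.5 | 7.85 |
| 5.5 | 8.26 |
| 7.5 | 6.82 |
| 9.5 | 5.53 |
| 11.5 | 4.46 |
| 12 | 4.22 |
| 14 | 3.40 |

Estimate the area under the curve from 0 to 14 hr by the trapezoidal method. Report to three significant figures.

AUC = 85.3 mg/L·hr

Trapezoidal AUC_0→14:
  [0→1.5]: (0.00+7.85)/2 × 1.5 = 5.8875
  [1.5→5.5]: (7.85+8.26)/2 × 4 = 32.22
  [5.5→7.5]: (8.26+6.82)/2 × 2 = 15.08
  [7.5→9.5]: (6.82+5.53)/2 × 2 = 12.35
  [9.5→11.5]: (5.53+4.46)/2 × 2 = 9.99
  [11.5→12]: (4.46+4.22)/2 × 0.5 = 2.17
  [12→14]: (4.22+3.40)/2 × 2 = 7.62
  Sum = 85.3175 mg/L·hr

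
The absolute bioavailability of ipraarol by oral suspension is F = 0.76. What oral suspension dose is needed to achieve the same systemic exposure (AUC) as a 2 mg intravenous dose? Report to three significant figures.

For equal systemic exposure: F × D_ev = D_iv
D_ev = D_iv / F = 2 / 0.76 = 2.63158 mg

D_oral = 2.63 mg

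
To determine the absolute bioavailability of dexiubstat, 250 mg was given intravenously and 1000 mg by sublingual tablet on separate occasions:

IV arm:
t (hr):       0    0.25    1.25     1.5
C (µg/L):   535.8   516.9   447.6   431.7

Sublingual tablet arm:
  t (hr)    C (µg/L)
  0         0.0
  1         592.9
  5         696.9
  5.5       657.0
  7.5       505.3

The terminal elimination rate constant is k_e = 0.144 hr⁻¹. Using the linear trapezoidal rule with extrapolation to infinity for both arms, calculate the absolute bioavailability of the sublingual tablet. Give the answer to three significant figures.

Trapezoidal AUC_0→1.5 (IV):
  [0→0.25]: (535.8+516.9)/2 × 0.25 = 131.5875
  [0.25→1.25]: (516.9+447.6)/2 × 1 = 482.25
  [1.25→1.5]: (447.6+431.7)/2 × 0.25 = 109.9125
  Sum = 723.75 µg/L·hr
IV tail: 431.7/0.144 = 2997.917; AUC_iv,0→∞ = 723.75 + 2997.917 = 3721.667 µg/L·hr
Trapezoidal AUC_0→7.5 (sublingual tablet):
  [0→1]: (0.0+592.9)/2 × 1 = 296.45
  [1→5]: (592.9+696.9)/2 × 4 = 2579.6
  [5→5.5]: (696.9+657.0)/2 × 0.5 = 338.475
  [5.5→7.5]: (657.0+505.3)/2 × 2 = 1162.3
  Sum = 4376.825 µg/L·hr
sublingual tablet tail: 505.3/0.144 = 3509.028; AUC_ev,0→∞ = 4376.825 + 3509.028 = 7885.853 µg/L·hr
F = (AUC_ev/D_ev)/(AUC_iv/D_iv) = (7885.853/1000)/(3721.667/250) = 7.885853/14.886668 = 0.5297

F = 0.530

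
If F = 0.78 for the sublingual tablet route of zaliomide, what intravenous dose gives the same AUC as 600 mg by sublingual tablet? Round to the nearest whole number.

D_iv = 468 mg

Systemic exposure from an extravascular dose = F × D_ev, so the equivalent IV dose is F × D_ev.
D_iv = F × D_ev = 0.78 × 600 = 468 mg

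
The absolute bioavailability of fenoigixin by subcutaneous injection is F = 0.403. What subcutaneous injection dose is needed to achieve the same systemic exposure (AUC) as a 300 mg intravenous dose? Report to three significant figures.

For equal systemic exposure: F × D_ev = D_iv
D_ev = D_iv / F = 300 / 0.403 = 744.417 mg

D_subcutaneous = 744 mg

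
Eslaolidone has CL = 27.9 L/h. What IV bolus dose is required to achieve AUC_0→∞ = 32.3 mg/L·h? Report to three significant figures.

Dose = 901 mg

Dose_iv = CL × AUC_0→∞
     = 27.9 × 32.3 = 901.17 mg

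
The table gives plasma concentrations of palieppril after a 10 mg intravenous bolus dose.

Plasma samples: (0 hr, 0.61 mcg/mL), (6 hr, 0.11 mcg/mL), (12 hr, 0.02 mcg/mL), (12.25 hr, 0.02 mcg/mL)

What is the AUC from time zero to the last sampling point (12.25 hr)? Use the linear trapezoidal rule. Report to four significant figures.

AUC = 2.555 mcg/mL·hr

Trapezoidal AUC_0→12.25:
  [0→6]: (0.61+0.11)/2 × 6 = 2.16
  [6→12]: (0.11+0.02)/2 × 6 = 0.39
  [12→12.25]: (0.02+0.02)/2 × 0.25 = 0.005
  Sum = 2.555 mcg/mL·hr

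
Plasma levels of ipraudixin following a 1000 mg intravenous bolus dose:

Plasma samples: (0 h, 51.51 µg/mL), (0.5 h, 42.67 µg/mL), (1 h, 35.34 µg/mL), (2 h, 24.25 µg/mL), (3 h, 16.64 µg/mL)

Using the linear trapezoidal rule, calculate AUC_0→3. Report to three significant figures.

Trapezoidal AUC_0→3:
  [0→0.5]: (51.51+42.67)/2 × 0.5 = 23.545
  [0.5→1]: (42.67+35.34)/2 × 0.5 = 19.5025
  [1→2]: (35.34+24.25)/2 × 1 = 29.795
  [2→3]: (24.25+16.64)/2 × 1 = 20.445
  Sum = 93.2875 µg/mL·h

AUC = 93.3 µg/mL·h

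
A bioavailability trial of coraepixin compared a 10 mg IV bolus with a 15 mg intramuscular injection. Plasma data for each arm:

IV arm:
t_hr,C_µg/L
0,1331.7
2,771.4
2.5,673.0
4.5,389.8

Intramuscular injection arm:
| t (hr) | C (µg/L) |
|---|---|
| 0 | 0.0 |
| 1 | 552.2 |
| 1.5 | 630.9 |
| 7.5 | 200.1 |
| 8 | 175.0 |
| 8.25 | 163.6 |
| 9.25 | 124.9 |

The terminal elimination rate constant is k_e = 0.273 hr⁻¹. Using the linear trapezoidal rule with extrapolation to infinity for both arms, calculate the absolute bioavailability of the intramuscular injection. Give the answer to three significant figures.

F = 0.512

Trapezoidal AUC_0→4.5 (IV):
  [0→2]: (1331.7+771.4)/2 × 2 = 2103.1
  [2→2.5]: (771.4+673.0)/2 × 0.5 = 361.1
  [2.5→4.5]: (673.0+389.8)/2 × 2 = 1062.8
  Sum = 3527.0 µg/L·hr
IV tail: 389.8/0.273 = 1427.839; AUC_iv,0→∞ = 3527.0 + 1427.839 = 4954.839 µg/L·hr
Trapezoidal AUC_0→9.25 (intramuscular injection):
  [0→1]: (0.0+552.2)/2 × 1 = 276.1
  [1→1.5]: (552.2+630.9)/2 × 0.5 = 295.775
  [1.5→7.5]: (630.9+200.1)/2 × 6 = 2493.0
  [7.5→8]: (200.1+175.0)/2 × 0.5 = 93.775
  [8→8.25]: (175.0+163.6)/2 × 0.25 = 42.325
  [8.25→9.25]: (163.6+124.9)/2 × 1 = 144.25
  Sum = 3345.225 µg/L·hr
intramuscular injection tail: 124.9/0.273 = 457.509; AUC_ev,0→∞ = 3345.225 + 457.509 = 3802.734 µg/L·hr
F = (AUC_ev/D_ev)/(AUC_iv/D_iv) = (3802.734/15)/(4954.839/10) = 253.5156/495.4839 = 0.5117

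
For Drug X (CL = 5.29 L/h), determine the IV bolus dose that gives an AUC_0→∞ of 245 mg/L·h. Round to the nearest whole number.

Dose_iv = CL × AUC_0→∞
     = 5.29 × 245 = 1296.05 mg

Dose = 1296 mg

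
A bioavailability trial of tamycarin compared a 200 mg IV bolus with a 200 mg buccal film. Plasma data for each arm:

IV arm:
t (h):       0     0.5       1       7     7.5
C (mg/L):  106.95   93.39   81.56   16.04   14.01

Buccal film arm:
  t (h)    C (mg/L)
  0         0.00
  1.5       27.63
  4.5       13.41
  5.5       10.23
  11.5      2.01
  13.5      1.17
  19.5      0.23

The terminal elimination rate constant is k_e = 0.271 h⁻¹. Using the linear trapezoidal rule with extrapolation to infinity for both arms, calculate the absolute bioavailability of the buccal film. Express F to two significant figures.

Trapezoidal AUC_0→7.5 (IV):
  [0→0.5]: (106.95+93.39)/2 × 0.5 = 50.085
  [0.5→1]: (93.39+81.56)/2 × 0.5 = 43.7375
  [1→7]: (81.56+16.04)/2 × 6 = 292.8
  [7→7.5]: (16.04+14.01)/2 × 0.5 = 7.5125
  Sum = 394.135 mg/L·h
IV tail: 14.01/0.271 = 51.697; AUC_iv,0→∞ = 394.135 + 51.697 = 445.832 mg/L·h
Trapezoidal AUC_0→19.5 (buccal film):
  [0→1.5]: (0.00+27.63)/2 × 1.5 = 20.7225
  [1.5→4.5]: (27.63+13.41)/2 × 3 = 61.56
  [4.5→5.5]: (13.41+10.23)/2 × 1 = 11.82
  [5.5→11.5]: (10.23+2.01)/2 × 6 = 36.72
  [11.5→13.5]: (2.01+1.17)/2 × 2 = 3.18
  [13.5→19.5]: (1.17+0.23)/2 × 6 = 4.2
  Sum = 138.2025 mg/L·h
buccal film tail: 0.23/0.271 = 0.849; AUC_ev,0→∞ = 138.2025 + 0.849 = 139.0515 mg/L·h
F = (AUC_ev/D_ev)/(AUC_iv/D_iv) = (139.0515/200)/(445.832/200) = 0.6952575/2.22916 = 0.3119

F = 0.31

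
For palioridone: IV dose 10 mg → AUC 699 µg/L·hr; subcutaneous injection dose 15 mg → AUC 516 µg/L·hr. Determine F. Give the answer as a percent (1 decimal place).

F = (AUC_ev / D_ev) / (AUC_iv / D_iv)
  = (516/15) / (699/10)
  = 34.4 / 69.9 = 0.4921
  = 49.21%

F = 49.2%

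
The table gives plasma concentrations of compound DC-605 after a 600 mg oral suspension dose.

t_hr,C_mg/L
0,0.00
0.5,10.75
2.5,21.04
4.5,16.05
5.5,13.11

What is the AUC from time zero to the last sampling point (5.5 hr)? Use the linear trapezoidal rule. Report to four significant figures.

AUC = 86.15 mg/L·hr

Trapezoidal AUC_0→5.5:
  [0→0.5]: (0.00+10.75)/2 × 0.5 = 2.6875
  [0.5→2.5]: (10.75+21.04)/2 × 2 = 31.79
  [2.5→4.5]: (21.04+16.05)/2 × 2 = 37.09
  [4.5→5.5]: (16.05+13.11)/2 × 1 = 14.58
  Sum = 86.1475 mg/L·hr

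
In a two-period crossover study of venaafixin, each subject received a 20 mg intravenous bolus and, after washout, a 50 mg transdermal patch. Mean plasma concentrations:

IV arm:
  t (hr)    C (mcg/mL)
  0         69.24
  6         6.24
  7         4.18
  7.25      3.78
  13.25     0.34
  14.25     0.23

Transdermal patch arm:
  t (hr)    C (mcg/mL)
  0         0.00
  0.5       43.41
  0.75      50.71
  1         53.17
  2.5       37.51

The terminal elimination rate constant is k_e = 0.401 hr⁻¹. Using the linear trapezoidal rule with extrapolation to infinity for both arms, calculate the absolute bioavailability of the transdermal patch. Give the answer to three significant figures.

F = 0.321

Trapezoidal AUC_0→14.25 (IV):
  [0→6]: (69.24+6.24)/2 × 6 = 226.44
  [6→7]: (6.24+4.18)/2 × 1 = 5.21
  [7→7.25]: (4.18+3.78)/2 × 0.25 = 0.995
  [7.25→13.25]: (3.78+0.34)/2 × 6 = 12.36
  [13.25→14.25]: (0.34+0.23)/2 × 1 = 0.285
  Sum = 245.29 mcg/mL·hr
IV tail: 0.23/0.401 = 0.574; AUC_iv,0→∞ = 245.29 + 0.574 = 245.864 mcg/mL·hr
Trapezoidal AUC_0→2.5 (transdermal patch):
  [0→0.5]: (0.00+43.41)/2 × 0.5 = 10.8525
  [0.5→0.75]: (43.41+50.71)/2 × 0.25 = 11.765
  [0.75→1]: (50.71+53.17)/2 × 0.25 = 12.985
  [1→2.5]: (53.17+37.51)/2 × 1.5 = 68.01
  Sum = 103.6125 mcg/mL·hr
transdermal patch tail: 37.51/0.401 = 93.541; AUC_ev,0→∞ = 103.6125 + 93.541 = 197.1535 mcg/mL·hr
F = (AUC_ev/D_ev)/(AUC_iv/D_iv) = (197.1535/50)/(245.864/20) = 3.94307/12.2932 = 0.3208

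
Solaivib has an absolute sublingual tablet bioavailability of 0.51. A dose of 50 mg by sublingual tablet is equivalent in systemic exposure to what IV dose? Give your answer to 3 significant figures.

D_iv = 25.5 mg

Systemic exposure from an extravascular dose = F × D_ev, so the equivalent IV dose is F × D_ev.
D_iv = F × D_ev = 0.51 × 50 = 25.5 mg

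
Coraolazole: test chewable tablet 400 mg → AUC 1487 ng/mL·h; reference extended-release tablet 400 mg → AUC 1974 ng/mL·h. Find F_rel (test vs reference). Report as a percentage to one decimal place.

F_rel = (AUC_test/D_test) / (AUC_ref/D_ref)
      = (1487/400) / (1974/400)
      = 3.7175 / 4.935 = 0.7533 = 75.33%

F_rel = 75.3%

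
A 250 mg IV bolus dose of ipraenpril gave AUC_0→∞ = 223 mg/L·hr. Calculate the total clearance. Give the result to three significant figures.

CL = 1.12 L/hr

CL = Dose_iv / AUC_0→∞
   = 250 / 223 = 1.12108 L/hr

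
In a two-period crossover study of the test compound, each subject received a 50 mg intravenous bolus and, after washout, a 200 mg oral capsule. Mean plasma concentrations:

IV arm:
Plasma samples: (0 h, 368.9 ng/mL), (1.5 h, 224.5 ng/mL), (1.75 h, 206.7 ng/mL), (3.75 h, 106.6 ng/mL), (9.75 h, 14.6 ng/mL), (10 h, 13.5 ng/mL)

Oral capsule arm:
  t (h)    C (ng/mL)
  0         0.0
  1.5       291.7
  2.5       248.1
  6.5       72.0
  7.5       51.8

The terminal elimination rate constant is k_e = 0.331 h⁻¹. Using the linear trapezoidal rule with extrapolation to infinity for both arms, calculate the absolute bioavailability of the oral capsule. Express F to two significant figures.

Trapezoidal AUC_0→10 (IV):
  [0→1.5]: (368.9+224.5)/2 × 1.5 = 445.05
  [1.5→1.75]: (224.5+206.7)/2 × 0.25 = 53.9
  [1.75→3.75]: (206.7+106.6)/2 × 2 = 313.3
  [3.75→9.75]: (106.6+14.6)/2 × 6 = 363.6
  [9.75→10]: (14.6+13.5)/2 × 0.25 = 3.5125
  Sum = 1179.3625 ng/mL·h
IV tail: 13.5/0.331 = 40.785; AUC_iv,0→∞ = 1179.3625 + 40.785 = 1220.1475 ng/mL·h
Trapezoidal AUC_0→7.5 (oral capsule):
  [0→1.5]: (0.0+291.7)/2 × 1.5 = 218.775
  [1.5→2.5]: (291.7+248.1)/2 × 1 = 269.9
  [2.5→6.5]: (248.1+72.0)/2 × 4 = 640.2
  [6.5→7.5]: (72.0+51.8)/2 × 1 = 61.9
  Sum = 1190.775 ng/mL·h
oral capsule tail: 51.8/0.331 = 156.495; AUC_ev,0→∞ = 1190.775 + 156.495 = 1347.27 ng/mL·h
F = (AUC_ev/D_ev)/(AUC_iv/D_iv) = (1347.27/200)/(1220.1475/50) = 6.73635/24.40295 = 0.2760

F = 0.28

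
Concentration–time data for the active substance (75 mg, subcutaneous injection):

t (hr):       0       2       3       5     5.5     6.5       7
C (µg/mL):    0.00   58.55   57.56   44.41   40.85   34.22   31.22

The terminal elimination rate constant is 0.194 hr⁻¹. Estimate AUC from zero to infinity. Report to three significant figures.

AUC = 455 µg/mL·hr

Trapezoidal AUC_0→7:
  [0→2]: (0.00+58.55)/2 × 2 = 58.55
  [2→3]: (58.55+57.56)/2 × 1 = 58.055
  [3→5]: (57.56+44.41)/2 × 2 = 101.97
  [5→5.5]: (44.41+40.85)/2 × 0.5 = 21.315
  [5.5→6.5]: (40.85+34.22)/2 × 1 = 37.535
  [6.5→7]: (34.22+31.22)/2 × 0.5 = 16.36
  Sum = 293.785 µg/mL·hr
Extrapolated tail: C_last / k_e = 31.22 / 0.194 = 160.928
AUC_0→∞ = 293.785 + 160.928 = 454.713 µg/mL·hr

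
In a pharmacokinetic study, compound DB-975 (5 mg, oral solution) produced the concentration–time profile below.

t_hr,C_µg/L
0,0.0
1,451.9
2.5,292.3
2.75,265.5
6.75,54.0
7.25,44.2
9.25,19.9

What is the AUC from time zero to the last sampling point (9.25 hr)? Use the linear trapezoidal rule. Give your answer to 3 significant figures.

Trapezoidal AUC_0→9.25:
  [0→1]: (0.0+451.9)/2 × 1 = 225.95
  [1→2.5]: (451.9+292.3)/2 × 1.5 = 558.15
  [2.5→2.75]: (292.3+265.5)/2 × 0.25 = 69.725
  [2.75→6.75]: (265.5+54.0)/2 × 4 = 639.0
  [6.75→7.25]: (54.0+44.2)/2 × 0.5 = 24.55
  [7.25→9.25]: (44.2+19.9)/2 × 2 = 64.1
  Sum = 1581.475 µg/L·hr

AUC = 1580 µg/L·hr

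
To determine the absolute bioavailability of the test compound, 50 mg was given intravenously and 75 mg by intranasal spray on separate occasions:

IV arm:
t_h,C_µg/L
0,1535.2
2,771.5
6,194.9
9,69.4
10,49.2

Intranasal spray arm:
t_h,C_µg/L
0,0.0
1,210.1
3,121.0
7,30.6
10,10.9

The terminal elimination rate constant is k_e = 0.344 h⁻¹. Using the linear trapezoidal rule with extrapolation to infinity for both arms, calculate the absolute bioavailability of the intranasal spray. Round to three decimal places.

Trapezoidal AUC_0→10 (IV):
  [0→2]: (1535.2+771.5)/2 × 2 = 2306.7
  [2→6]: (771.5+194.9)/2 × 4 = 1932.8
  [6→9]: (194.9+69.4)/2 × 3 = 396.45
  [9→10]: (69.4+49.2)/2 × 1 = 59.3
  Sum = 4695.25 µg/L·h
IV tail: 49.2/0.344 = 143.023; AUC_iv,0→∞ = 4695.25 + 143.023 = 4838.273 µg/L·h
Trapezoidal AUC_0→10 (intranasal spray):
  [0→1]: (0.0+210.1)/2 × 1 = 105.05
  [1→3]: (210.1+121.0)/2 × 2 = 331.1
  [3→7]: (121.0+30.6)/2 × 4 = 303.2
  [7→10]: (30.6+10.9)/2 × 3 = 62.25
  Sum = 801.6 µg/L·h
intranasal spray tail: 10.9/0.344 = 31.686; AUC_ev,0→∞ = 801.6 + 31.686 = 833.286 µg/L·h
F = (AUC_ev/D_ev)/(AUC_iv/D_iv) = (833.286/75)/(4838.273/50) = 11.11048/96.76546 = 0.1148

F = 0.115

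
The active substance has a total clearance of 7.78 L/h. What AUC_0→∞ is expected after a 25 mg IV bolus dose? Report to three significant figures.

AUC_0→∞ = Dose_iv / CL
        = 25 / 7.78 = 3.21337 mg/L·h

AUC = 3.21 mg/L·h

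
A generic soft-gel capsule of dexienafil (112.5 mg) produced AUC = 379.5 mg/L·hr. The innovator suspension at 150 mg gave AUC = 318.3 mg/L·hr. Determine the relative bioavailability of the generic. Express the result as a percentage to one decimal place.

F_rel = (AUC_test/D_test) / (AUC_ref/D_ref)
      = (379.5/112.5) / (318.3/150)
      = 3.37333 / 2.122 = 1.5897 = 158.97%

F_rel = 159.0%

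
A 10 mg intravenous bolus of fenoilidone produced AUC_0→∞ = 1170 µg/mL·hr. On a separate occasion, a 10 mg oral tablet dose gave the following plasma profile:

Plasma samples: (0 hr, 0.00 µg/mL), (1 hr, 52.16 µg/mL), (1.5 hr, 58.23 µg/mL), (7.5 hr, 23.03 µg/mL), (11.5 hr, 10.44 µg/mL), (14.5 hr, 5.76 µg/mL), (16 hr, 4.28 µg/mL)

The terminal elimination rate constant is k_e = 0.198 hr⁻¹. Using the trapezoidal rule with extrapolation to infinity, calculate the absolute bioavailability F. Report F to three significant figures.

F = 0.357

Trapezoidal AUC_0→16 (oral tablet):
  [0→1]: (0.00+52.16)/2 × 1 = 26.08
  [1→1.5]: (52.16+58.23)/2 × 0.5 = 27.5975
  [1.5→7.5]: (58.23+23.03)/2 × 6 = 243.78
  [7.5→11.5]: (23.03+10.44)/2 × 4 = 66.94
  [11.5→14.5]: (10.44+5.76)/2 × 3 = 24.3
  [14.5→16]: (5.76+4.28)/2 × 1.5 = 7.53
  Sum = 396.2275 µg/mL·hr
Tail: C_last/k_e = 4.28/0.198 = 21.616
AUC_0→∞ (oral tablet) = 396.2275 + 21.616 = 417.8435 µg/mL·hr
F = (AUC_ev/D_ev)/(AUC_iv/D_iv) = (417.8435/10)/(1170/10) = 41.78435/117 = 0.3571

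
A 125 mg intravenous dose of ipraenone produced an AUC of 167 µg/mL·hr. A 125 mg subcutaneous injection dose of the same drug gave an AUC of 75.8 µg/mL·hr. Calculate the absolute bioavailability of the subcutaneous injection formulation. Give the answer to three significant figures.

F = (AUC_ev / D_ev) / (AUC_iv / D_iv)
  = (75.8/125) / (167/125)
  = 0.6064 / 1.336 = 0.4539

F = 0.454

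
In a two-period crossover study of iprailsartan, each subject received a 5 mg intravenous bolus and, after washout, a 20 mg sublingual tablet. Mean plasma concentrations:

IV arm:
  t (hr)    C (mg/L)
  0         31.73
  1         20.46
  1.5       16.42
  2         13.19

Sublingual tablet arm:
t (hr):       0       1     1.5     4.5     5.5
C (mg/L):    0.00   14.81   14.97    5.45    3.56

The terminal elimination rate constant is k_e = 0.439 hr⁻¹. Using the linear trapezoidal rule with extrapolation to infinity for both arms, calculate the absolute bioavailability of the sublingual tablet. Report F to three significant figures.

Trapezoidal AUC_0→2 (IV):
  [0→1]: (31.73+20.46)/2 × 1 = 26.095
  [1→1.5]: (20.46+16.42)/2 × 0.5 = 9.22
  [1.5→2]: (16.42+13.19)/2 × 0.5 = 7.4025
  Sum = 42.7175 mg/L·hr
IV tail: 13.19/0.439 = 30.046; AUC_iv,0→∞ = 42.7175 + 30.046 = 72.7635 mg/L·hr
Trapezoidal AUC_0→5.5 (sublingual tablet):
  [0→1]: (0.00+14.81)/2 × 1 = 7.405
  [1→1.5]: (14.81+14.97)/2 × 0.5 = 7.445
  [1.5→4.5]: (14.97+5.45)/2 × 3 = 30.63
  [4.5→5.5]: (5.45+3.56)/2 × 1 = 4.505
  Sum = 49.985 mg/L·hr
sublingual tablet tail: 3.56/0.439 = 8.109; AUC_ev,0→∞ = 49.985 + 8.109 = 58.094 mg/L·hr
F = (AUC_ev/D_ev)/(AUC_iv/D_iv) = (58.094/20)/(72.7635/5) = 2.9047/14.5527 = 0.1996

F = 0.200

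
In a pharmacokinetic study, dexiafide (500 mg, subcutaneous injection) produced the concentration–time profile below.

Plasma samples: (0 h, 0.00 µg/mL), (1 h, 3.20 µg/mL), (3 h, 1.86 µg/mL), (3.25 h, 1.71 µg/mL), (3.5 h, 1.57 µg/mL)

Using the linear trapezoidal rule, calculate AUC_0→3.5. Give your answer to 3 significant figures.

AUC = 7.52 µg/mL·h

Trapezoidal AUC_0→3.5:
  [0→1]: (0.00+3.20)/2 × 1 = 1.6
  [1→3]: (3.20+1.86)/2 × 2 = 5.06
  [3→3.25]: (1.86+1.71)/2 × 0.25 = 0.44625
  [3.25→3.5]: (1.71+1.57)/2 × 0.25 = 0.41
  Sum = 7.51625 µg/mL·h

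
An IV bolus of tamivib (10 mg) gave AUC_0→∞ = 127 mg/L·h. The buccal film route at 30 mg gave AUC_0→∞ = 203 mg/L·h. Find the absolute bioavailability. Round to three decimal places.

F = 0.533

F = (AUC_ev / D_ev) / (AUC_iv / D_iv)
  = (203/30) / (127/10)
  = 6.76667 / 12.7 = 0.5328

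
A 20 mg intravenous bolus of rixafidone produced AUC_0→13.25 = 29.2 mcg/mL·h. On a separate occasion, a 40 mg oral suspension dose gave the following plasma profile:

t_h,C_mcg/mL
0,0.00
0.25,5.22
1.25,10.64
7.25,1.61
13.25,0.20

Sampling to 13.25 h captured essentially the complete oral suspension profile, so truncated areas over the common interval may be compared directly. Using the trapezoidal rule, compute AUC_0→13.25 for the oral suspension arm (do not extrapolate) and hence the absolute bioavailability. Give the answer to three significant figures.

Trapezoidal AUC_0→13.25 (oral suspension):
  [0→0.25]: (0.00+5.22)/2 × 0.25 = 0.6525
  [0.25→1.25]: (5.22+10.64)/2 × 1 = 7.93
  [1.25→7.25]: (10.64+1.61)/2 × 6 = 36.75
  [7.25→13.25]: (1.61+0.20)/2 × 6 = 5.43
  Sum = 50.7625 mcg/mL·h
F = (AUC_ev/D_ev)/(AUC_iv/D_iv) = (50.7625/40)/(29.2/20) = 1.2690625/1.46 = 0.8692

F = 0.869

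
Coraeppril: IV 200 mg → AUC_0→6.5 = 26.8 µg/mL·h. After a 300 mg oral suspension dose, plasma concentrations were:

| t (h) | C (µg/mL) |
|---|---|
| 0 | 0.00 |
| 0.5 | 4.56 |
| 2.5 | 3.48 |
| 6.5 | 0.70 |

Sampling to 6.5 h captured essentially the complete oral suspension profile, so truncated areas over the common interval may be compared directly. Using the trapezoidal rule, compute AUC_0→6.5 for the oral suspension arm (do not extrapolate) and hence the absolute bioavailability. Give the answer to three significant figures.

F = 0.436

Trapezoidal AUC_0→6.5 (oral suspension):
  [0→0.5]: (0.00+4.56)/2 × 0.5 = 1.14
  [0.5→2.5]: (4.56+3.48)/2 × 2 = 8.04
  [2.5→6.5]: (3.48+0.70)/2 × 4 = 8.36
  Sum = 17.54 µg/mL·h
F = (AUC_ev/D_ev)/(AUC_iv/D_iv) = (17.54/300)/(26.8/200) = 0.0584667/0.134 = 0.4363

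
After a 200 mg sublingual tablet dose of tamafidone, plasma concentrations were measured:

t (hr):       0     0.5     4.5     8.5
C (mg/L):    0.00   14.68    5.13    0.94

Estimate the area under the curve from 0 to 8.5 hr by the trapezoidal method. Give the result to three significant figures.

AUC = 55.4 mg/L·hr

Trapezoidal AUC_0→8.5:
  [0→0.5]: (0.00+14.68)/2 × 0.5 = 3.67
  [0.5→4.5]: (14.68+5.13)/2 × 4 = 39.62
  [4.5→8.5]: (5.13+0.94)/2 × 4 = 12.14
  Sum = 55.43 mg/L·hr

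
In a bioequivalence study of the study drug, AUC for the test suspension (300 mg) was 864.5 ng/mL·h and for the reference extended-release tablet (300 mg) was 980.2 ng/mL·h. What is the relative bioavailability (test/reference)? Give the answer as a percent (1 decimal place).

F_rel = 88.2%

F_rel = (AUC_test/D_test) / (AUC_ref/D_ref)
      = (864.5/300) / (980.2/300)
      = 2.88167 / 3.26733 = 0.8820 = 88.20%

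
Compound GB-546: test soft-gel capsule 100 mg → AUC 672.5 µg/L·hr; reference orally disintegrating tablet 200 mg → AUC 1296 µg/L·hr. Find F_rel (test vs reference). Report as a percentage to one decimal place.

F_rel = 103.8%

F_rel = (AUC_test/D_test) / (AUC_ref/D_ref)
      = (672.5/100) / (1296/200)
      = 6.725 / 6.48 = 1.0378 = 103.78%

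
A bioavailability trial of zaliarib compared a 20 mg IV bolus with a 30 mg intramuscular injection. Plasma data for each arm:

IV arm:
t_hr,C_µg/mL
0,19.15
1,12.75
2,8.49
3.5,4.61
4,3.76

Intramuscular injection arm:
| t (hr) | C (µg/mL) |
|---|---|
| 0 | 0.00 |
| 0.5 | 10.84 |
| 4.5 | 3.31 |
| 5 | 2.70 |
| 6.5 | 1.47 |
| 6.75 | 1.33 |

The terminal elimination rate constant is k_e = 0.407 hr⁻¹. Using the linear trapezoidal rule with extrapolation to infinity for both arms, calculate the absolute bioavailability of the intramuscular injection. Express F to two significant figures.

F = 0.55

Trapezoidal AUC_0→4 (IV):
  [0→1]: (19.15+12.75)/2 × 1 = 15.95
  [1→2]: (12.75+8.49)/2 × 1 = 10.62
  [2→3.5]: (8.49+4.61)/2 × 1.5 = 9.825
  [3.5→4]: (4.61+3.76)/2 × 0.5 = 2.0925
  Sum = 38.4875 µg/mL·hr
IV tail: 3.76/0.407 = 9.238; AUC_iv,0→∞ = 38.4875 + 9.238 = 47.7255 µg/mL·hr
Trapezoidal AUC_0→6.75 (intramuscular injection):
  [0→0.5]: (0.00+10.84)/2 × 0.5 = 2.71
  [0.5→4.5]: (10.84+3.31)/2 × 4 = 28.3
  [4.5→5]: (3.31+2.70)/2 × 0.5 = 1.5025
  [5→6.5]: (2.70+1.47)/2 × 1.5 = 3.1275
  [6.5→6.75]: (1.47+1.33)/2 × 0.25 = 0.35
  Sum = 35.99 µg/mL·hr
intramuscular injection tail: 1.33/0.407 = 3.268; AUC_ev,0→∞ = 35.99 + 3.268 = 39.258 µg/mL·hr
F = (AUC_ev/D_ev)/(AUC_iv/D_iv) = (39.258/30)/(47.7255/20) = 1.3086/2.386275 = 0.5484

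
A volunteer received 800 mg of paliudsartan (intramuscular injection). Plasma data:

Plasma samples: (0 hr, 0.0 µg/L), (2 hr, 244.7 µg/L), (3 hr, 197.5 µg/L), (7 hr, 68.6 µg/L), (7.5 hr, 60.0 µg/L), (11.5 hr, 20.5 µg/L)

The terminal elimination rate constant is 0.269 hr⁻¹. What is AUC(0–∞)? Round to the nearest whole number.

AUC = 1267 µg/L·hr

Trapezoidal AUC_0→11.5:
  [0→2]: (0.0+244.7)/2 × 2 = 244.7
  [2→3]: (244.7+197.5)/2 × 1 = 221.1
  [3→7]: (197.5+68.6)/2 × 4 = 532.2
  [7→7.5]: (68.6+60.0)/2 × 0.5 = 32.15
  [7.5→11.5]: (60.0+20.5)/2 × 4 = 161.0
  Sum = 1191.15 µg/L·hr
Extrapolated tail: C_last / k_e = 20.5 / 0.269 = 76.208
AUC_0→∞ = 1191.15 + 76.208 = 1267.358 µg/L·hr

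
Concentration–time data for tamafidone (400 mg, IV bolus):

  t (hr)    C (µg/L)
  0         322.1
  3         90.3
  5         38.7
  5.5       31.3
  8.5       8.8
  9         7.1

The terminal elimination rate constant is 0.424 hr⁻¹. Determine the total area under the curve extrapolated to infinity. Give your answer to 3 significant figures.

Trapezoidal AUC_0→9:
  [0→3]: (322.1+90.3)/2 × 3 = 618.6
  [3→5]: (90.3+38.7)/2 × 2 = 129.0
  [5→5.5]: (38.7+31.3)/2 × 0.5 = 17.5
  [5.5→8.5]: (31.3+8.8)/2 × 3 = 60.15
  [8.5→9]: (8.8+7.1)/2 × 0.5 = 3.975
  Sum = 829.225 µg/L·hr
Extrapolated tail: C_last / k_e = 7.1 / 0.424 = 16.745
AUC_0→∞ = 829.225 + 16.745 = 845.97 µg/L·hr

AUC = 846 µg/L·hr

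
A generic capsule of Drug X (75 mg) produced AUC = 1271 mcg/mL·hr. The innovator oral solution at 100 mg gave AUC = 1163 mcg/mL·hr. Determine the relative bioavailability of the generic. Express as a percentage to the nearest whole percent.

F_rel = 146%

F_rel = (AUC_test/D_test) / (AUC_ref/D_ref)
      = (1271/75) / (1163/100)
      = 16.9467 / 11.63 = 1.4572 = 145.72%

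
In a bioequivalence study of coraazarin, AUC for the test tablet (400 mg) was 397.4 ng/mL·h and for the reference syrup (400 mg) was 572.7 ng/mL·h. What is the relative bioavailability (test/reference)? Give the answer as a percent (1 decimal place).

F_rel = (AUC_test/D_test) / (AUC_ref/D_ref)
      = (397.4/400) / (572.7/400)
      = 0.9935 / 1.43175 = 0.6939 = 69.39%

F_rel = 69.4%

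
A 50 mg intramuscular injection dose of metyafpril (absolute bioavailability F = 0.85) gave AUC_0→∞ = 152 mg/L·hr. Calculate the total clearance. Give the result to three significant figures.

CL = F × Dose / AUC_0→∞
   = 0.85 × 50 / 152 = 0.279605 L/hr

CL = 0.280 L/hr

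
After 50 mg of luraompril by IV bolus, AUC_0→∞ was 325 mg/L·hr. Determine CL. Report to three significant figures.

CL = Dose_iv / AUC_0→∞
   = 50 / 325 = 0.153846 L/hr

CL = 0.154 L/hr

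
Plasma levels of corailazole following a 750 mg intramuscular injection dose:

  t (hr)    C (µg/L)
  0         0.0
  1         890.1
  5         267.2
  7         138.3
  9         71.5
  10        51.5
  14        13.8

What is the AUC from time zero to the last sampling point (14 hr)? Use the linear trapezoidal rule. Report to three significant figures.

Trapezoidal AUC_0→14:
  [0→1]: (0.0+890.1)/2 × 1 = 445.05
  [1→5]: (890.1+267.2)/2 × 4 = 2314.6
  [5→7]: (267.2+138.3)/2 × 2 = 405.5
  [7→9]: (138.3+71.5)/2 × 2 = 209.8
  [9→10]: (71.5+51.5)/2 × 1 = 61.5
  [10→14]: (51.5+13.8)/2 × 4 = 130.6
  Sum = 3567.05 µg/L·hr

AUC = 3570 µg/L·hr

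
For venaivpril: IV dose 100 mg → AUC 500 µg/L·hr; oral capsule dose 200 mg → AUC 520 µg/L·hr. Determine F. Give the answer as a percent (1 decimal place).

F = (AUC_ev / D_ev) / (AUC_iv / D_iv)
  = (520/200) / (500/100)
  = 2.6 / 5 = 0.5200
  = 52.00%

F = 52.0%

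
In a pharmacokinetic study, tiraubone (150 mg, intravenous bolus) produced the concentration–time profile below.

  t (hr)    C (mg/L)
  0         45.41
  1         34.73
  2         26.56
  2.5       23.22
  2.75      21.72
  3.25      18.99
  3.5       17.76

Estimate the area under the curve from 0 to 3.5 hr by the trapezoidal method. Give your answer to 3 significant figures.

AUC = 104 mg/L·hr

Trapezoidal AUC_0→3.5:
  [0→1]: (45.41+34.73)/2 × 1 = 40.07
  [1→2]: (34.73+26.56)/2 × 1 = 30.645
  [2→2.5]: (26.56+23.22)/2 × 0.5 = 12.445
  [2.5→2.75]: (23.22+21.72)/2 × 0.25 = 5.6175
  [2.75→3.25]: (21.72+18.99)/2 × 0.5 = 10.1775
  [3.25→3.5]: (18.99+17.76)/2 × 0.25 = 4.59375
  Sum = 103.54875 mg/L·hr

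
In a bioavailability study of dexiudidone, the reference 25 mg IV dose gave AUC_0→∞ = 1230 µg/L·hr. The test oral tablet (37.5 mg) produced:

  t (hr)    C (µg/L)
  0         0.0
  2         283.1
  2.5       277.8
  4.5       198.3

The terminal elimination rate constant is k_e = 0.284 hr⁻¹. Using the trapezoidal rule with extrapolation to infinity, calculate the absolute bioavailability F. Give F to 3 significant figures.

Trapezoidal AUC_0→4.5 (oral tablet):
  [0→2]: (0.0+283.1)/2 × 2 = 283.1
  [2→2.5]: (283.1+277.8)/2 × 0.5 = 140.225
  [2.5→4.5]: (277.8+198.3)/2 × 2 = 476.1
  Sum = 899.425 µg/L·hr
Tail: C_last/k_e = 198.3/0.284 = 698.239
AUC_0→∞ (oral tablet) = 899.425 + 698.239 = 1597.664 µg/L·hr
F = (AUC_ev/D_ev)/(AUC_iv/D_iv) = (1597.664/37.5)/(1230/25) = 42.6044/49.2 = 0.8659

F = 0.866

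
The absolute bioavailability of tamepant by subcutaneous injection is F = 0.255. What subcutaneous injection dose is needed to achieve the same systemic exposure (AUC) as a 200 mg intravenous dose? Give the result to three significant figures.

For equal systemic exposure: F × D_ev = D_iv
D_ev = D_iv / F = 200 / 0.255 = 784.314 mg

D_subcutaneous = 784 mg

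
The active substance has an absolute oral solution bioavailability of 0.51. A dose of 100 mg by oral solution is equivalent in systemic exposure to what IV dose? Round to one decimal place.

D_iv = 51.0 mg

Systemic exposure from an extravascular dose = F × D_ev, so the equivalent IV dose is F × D_ev.
D_iv = F × D_ev = 0.51 × 100 = 51 mg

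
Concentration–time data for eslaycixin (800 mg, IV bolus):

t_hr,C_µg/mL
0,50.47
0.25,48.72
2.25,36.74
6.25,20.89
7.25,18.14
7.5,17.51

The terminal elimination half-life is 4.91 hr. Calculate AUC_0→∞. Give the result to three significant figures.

Trapezoidal AUC_0→7.5:
  [0→0.25]: (50.47+48.72)/2 × 0.25 = 12.39875
  [0.25→2.25]: (48.72+36.74)/2 × 2 = 85.46
  [2.25→6.25]: (36.74+20.89)/2 × 4 = 115.26
  [6.25→7.25]: (20.89+18.14)/2 × 1 = 19.515
  [7.25→7.5]: (18.14+17.51)/2 × 0.25 = 4.45625
  Sum = 237.09 µg/mL·hr
k_e = ln2 / t½ = 0.693147 / 4.91 = 0.1412 hr^-1
Extrapolated tail: C_last / k_e = 17.51 / 0.1412 = 124.008
AUC_0→∞ = 237.09 + 124.008 = 361.098 µg/mL·hr

AUC = 361 µg/mL·hr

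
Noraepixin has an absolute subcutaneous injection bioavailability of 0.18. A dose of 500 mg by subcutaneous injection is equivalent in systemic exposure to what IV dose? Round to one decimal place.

D_iv = 90.0 mg

Systemic exposure from an extravascular dose = F × D_ev, so the equivalent IV dose is F × D_ev.
D_iv = F × D_ev = 0.18 × 500 = 90 mg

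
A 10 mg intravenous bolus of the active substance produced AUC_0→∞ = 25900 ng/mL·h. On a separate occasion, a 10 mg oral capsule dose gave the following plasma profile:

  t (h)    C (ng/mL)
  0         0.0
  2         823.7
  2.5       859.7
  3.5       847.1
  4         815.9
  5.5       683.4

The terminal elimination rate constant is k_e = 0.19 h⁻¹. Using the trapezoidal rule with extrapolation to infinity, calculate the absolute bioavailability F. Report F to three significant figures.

Trapezoidal AUC_0→5.5 (oral capsule):
  [0→2]: (0.0+823.7)/2 × 2 = 823.7
  [2→2.5]: (823.7+859.7)/2 × 0.5 = 420.85
  [2.5→3.5]: (859.7+847.1)/2 × 1 = 853.4
  [3.5→4]: (847.1+815.9)/2 × 0.5 = 415.75
  [4→5.5]: (815.9+683.4)/2 × 1.5 = 1124.475
  Sum = 3638.175 ng/mL·h
Tail: C_last/k_e = 683.4/0.19 = 3596.842
AUC_0→∞ (oral capsule) = 3638.175 + 3596.842 = 7235.017 ng/mL·h
F = (AUC_ev/D_ev)/(AUC_iv/D_iv) = (7235.017/10)/(25900/10) = 723.5017/2590 = 0.2793

F = 0.279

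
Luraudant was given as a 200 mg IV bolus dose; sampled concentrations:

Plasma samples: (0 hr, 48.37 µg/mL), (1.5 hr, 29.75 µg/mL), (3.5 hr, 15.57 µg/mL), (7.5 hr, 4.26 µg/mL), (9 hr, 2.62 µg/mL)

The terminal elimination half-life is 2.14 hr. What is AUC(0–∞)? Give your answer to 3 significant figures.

AUC = 157 µg/mL·hr

Trapezoidal AUC_0→9:
  [0→1.5]: (48.37+29.75)/2 × 1.5 = 58.59
  [1.5→3.5]: (29.75+15.57)/2 × 2 = 45.32
  [3.5→7.5]: (15.57+4.26)/2 × 4 = 39.66
  [7.5→9]: (4.26+2.62)/2 × 1.5 = 5.16
  Sum = 148.73 µg/mL·hr
k_e = ln2 / t½ = 0.693147 / 2.14 = 0.3239 hr^-1
Extrapolated tail: C_last / k_e = 2.62 / 0.3239 = 8.089
AUC_0→∞ = 148.73 + 8.089 = 156.819 µg/mL·hr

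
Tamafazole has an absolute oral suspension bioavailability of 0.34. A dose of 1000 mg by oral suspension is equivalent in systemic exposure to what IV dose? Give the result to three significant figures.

Systemic exposure from an extravascular dose = F × D_ev, so the equivalent IV dose is F × D_ev.
D_iv = F × D_ev = 0.34 × 1000 = 340 mg

D_iv = 340 mg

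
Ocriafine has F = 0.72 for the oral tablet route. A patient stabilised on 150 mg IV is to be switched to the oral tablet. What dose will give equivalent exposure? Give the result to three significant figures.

D_oral = 208 mg

For equal systemic exposure: F × D_ev = D_iv
D_ev = D_iv / F = 150 / 0.72 = 208.333 mg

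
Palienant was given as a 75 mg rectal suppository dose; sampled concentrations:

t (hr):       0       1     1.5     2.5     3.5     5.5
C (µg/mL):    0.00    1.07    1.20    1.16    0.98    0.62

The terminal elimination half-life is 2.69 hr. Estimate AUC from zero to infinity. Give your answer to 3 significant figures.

Trapezoidal AUC_0→5.5:
  [0→1]: (0.00+1.07)/2 × 1 = 0.535
  [1→1.5]: (1.07+1.20)/2 × 0.5 = 0.5675
  [1.5→2.5]: (1.20+1.16)/2 × 1 = 1.18
  [2.5→3.5]: (1.16+0.98)/2 × 1 = 1.07
  [3.5→5.5]: (0.98+0.62)/2 × 2 = 1.6
  Sum = 4.9525 µg/mL·hr
k_e = ln2 / t½ = 0.693147 / 2.69 = 0.2577 hr^-1
Extrapolated tail: C_last / k_e = 0.62 / 0.2577 = 2.406
AUC_0→∞ = 4.9525 + 2.406 = 7.3585 µg/mL·hr

AUC = 7.36 µg/mL·hr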